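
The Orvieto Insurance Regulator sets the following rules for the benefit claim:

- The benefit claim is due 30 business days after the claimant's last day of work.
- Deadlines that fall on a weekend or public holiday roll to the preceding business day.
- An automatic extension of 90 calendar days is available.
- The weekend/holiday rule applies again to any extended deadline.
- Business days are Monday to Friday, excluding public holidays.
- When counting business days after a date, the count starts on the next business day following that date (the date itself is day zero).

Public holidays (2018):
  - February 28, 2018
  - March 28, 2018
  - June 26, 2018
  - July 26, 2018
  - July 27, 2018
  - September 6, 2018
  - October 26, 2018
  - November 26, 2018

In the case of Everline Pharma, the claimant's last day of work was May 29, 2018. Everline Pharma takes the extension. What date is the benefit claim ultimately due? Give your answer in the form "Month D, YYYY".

October 9, 2018

Starting the day after May 29, 2018 and counting 30 business days lands on July 11, 2018.
July 11, 2018 is a Wednesday and not a listed holiday, so it stands.
With the 90-day extension, July 11, 2018 becomes October 9, 2018.
October 9, 2018 is a Tuesday and not a listed holiday, so it stands.
So the filing is due October 9, 2018.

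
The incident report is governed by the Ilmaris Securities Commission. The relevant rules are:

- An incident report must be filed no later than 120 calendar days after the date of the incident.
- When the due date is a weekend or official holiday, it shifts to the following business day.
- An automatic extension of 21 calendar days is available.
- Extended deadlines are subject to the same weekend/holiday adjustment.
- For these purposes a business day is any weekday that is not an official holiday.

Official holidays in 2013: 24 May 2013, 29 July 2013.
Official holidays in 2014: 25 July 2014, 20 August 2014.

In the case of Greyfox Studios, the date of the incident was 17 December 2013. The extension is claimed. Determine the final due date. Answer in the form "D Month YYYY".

7 May 2014

Trigger date 17 December 2013 + 120 calendar days = 16 April 2014.
16 April 2014 is a Wednesday and not a listed holiday, so it stands.
With the 21-day extension, 16 April 2014 becomes 7 May 2014.
Since 7 May 2014 is a Wednesday and not a holiday, the date is unchanged.
Final deadline: 7 May 2014.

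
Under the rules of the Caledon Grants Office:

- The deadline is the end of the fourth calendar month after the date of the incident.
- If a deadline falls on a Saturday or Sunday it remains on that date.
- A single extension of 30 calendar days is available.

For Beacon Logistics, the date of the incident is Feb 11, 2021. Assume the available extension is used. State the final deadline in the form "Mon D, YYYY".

Jul 30, 2021

The fourth month after Feb 11, 2021 is June 2021, whose last day is Jun 30, 2021.
No adjustment is made for weekends or holidays, so Jun 30, 2021 stands.
The 30-calendar-day extension moves the deadline from Jun 30, 2021 to Jul 30, 2021.
No adjustment is made for weekends or holidays, so Jul 30, 2021 stands.
So the filing is due Jul 30, 2021.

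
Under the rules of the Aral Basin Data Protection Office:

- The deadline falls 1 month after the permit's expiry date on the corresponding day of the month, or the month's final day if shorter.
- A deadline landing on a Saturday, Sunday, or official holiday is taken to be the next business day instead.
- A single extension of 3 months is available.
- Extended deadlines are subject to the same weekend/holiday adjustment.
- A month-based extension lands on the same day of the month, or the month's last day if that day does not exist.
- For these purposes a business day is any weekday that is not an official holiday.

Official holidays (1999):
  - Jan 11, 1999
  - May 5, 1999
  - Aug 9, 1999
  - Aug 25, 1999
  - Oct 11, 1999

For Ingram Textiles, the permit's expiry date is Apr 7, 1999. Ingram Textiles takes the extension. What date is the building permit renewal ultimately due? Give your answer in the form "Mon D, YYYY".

1 month from Apr 7, 1999 is May 7, 1999.
May 7, 1999 falls on a Friday, which is a business day, so no adjustment is needed.
The 3 months extension carries May 7, 1999 to Aug 7, 1999.
Aug 7, 1999 falls on a Saturday. Rolling to the next business day gives Aug 10, 1999, a Tuesday.
The final due date is Aug 10, 1999.

Aug 10, 1999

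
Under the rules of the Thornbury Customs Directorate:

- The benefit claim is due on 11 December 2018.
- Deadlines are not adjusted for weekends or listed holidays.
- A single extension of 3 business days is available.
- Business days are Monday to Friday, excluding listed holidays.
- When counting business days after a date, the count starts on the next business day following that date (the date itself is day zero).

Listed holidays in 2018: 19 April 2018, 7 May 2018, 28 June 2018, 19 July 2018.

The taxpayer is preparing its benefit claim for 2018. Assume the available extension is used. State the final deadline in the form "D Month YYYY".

Start from the fixed due date, 11 December 2018.
11 December 2018 falls on a Tuesday. The rules make no weekend/holiday allowance, so it remains 11 December 2018.
Applying the 3-business-day extension: 3 business days after 11 December 2018 is 14 December 2018.
No adjustment is made for weekends or holidays, so 14 December 2018 stands.
The final due date is 14 December 2018.

14 December 2018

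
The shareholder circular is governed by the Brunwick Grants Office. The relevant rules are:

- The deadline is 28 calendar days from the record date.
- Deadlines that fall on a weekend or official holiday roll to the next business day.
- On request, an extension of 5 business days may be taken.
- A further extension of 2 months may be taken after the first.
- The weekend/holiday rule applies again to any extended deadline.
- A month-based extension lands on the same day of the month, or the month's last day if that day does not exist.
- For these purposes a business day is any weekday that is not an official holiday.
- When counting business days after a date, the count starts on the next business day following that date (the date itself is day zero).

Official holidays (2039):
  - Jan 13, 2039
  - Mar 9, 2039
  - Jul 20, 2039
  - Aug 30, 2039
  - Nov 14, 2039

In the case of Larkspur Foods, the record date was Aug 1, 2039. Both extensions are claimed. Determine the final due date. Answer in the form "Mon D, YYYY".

Nov 7, 2039

From Aug 1, 2039, 28 calendar days later is Aug 29, 2039.
Aug 29, 2039 is a Monday and not a listed holiday, so it stands.
Counting 5 further business days from Aug 29, 2039 reaches Sep 6, 2039.
Sep 6, 2039 (Tuesday) is already a business day.
The 2 months extension carries Sep 6, 2039 to Nov 6, 2039.
Because Nov 6, 2039 is a Sunday, the deadline becomes Nov 7, 2039 (Monday).
Deadline: Nov 7, 2039.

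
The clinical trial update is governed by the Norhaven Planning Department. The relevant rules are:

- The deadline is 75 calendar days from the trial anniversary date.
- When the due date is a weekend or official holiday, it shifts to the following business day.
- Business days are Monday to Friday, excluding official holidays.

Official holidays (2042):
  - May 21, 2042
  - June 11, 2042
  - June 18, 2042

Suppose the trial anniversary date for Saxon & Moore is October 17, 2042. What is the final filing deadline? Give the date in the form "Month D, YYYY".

December 31, 2042

Adding 75 calendar days to October 17, 2042 gives December 31, 2042.
December 31, 2042 (Wednesday) is already a business day.
The final due date is December 31, 2042.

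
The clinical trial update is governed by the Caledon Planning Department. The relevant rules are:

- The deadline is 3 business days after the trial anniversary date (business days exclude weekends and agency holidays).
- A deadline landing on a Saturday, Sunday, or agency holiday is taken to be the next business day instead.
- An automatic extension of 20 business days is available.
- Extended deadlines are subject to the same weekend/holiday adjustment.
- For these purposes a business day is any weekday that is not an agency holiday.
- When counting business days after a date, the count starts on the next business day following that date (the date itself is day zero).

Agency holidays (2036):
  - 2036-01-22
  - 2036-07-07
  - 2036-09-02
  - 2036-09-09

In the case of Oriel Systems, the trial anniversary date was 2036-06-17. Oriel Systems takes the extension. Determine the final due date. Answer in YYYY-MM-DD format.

Counting 3 business days after 2036-06-17 (skipping weekends and listed holidays) reaches 2036-06-20.
2036-06-20 falls on a Friday, which is a business day, so no adjustment is needed.
Applying the 20-business-day extension: 20 business days after 2036-06-20 is 2036-07-21.
2036-07-21 falls on a Monday, which is a business day, so no adjustment is needed.
So the filing is due 2036-07-21.

2036-07-21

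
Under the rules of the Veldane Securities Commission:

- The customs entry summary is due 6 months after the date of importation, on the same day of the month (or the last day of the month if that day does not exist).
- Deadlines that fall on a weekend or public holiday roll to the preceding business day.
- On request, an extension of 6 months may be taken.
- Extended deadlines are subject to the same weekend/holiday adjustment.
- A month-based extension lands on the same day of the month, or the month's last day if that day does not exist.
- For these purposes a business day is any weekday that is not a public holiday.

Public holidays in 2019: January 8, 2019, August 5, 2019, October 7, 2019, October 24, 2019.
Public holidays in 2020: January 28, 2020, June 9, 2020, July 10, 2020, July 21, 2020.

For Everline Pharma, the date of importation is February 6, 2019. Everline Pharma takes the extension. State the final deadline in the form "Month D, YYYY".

6 months from February 6, 2019 is August 6, 2019.
Since August 6, 2019 is a Tuesday and not a holiday, the date is unchanged.
Applying the 6 months extension: 6 months after August 6, 2019 is February 6, 2020.
February 6, 2020 falls on a Thursday, which is a business day, so no adjustment is needed.
Final deadline: February 6, 2020.

February 6, 2020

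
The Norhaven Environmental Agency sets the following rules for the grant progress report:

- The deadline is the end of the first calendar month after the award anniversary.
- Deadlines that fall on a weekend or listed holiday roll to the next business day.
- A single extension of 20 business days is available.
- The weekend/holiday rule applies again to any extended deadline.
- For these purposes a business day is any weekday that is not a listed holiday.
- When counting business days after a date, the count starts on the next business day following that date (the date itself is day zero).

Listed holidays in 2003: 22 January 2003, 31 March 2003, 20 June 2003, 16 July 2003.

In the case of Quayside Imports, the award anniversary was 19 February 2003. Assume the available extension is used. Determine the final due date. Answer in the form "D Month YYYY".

29 April 2003

The first month after 19 February 2003 is March 2003, whose last day is 31 March 2003.
31 March 2003 falls on a listed holiday. Rolling to the next business day gives 1 April 2003, a Tuesday.
The 20-business-day extension runs from 1 April 2003 to 29 April 2003.
29 April 2003 falls on a Tuesday, which is a business day, so no adjustment is needed.
Deadline: 29 April 2003.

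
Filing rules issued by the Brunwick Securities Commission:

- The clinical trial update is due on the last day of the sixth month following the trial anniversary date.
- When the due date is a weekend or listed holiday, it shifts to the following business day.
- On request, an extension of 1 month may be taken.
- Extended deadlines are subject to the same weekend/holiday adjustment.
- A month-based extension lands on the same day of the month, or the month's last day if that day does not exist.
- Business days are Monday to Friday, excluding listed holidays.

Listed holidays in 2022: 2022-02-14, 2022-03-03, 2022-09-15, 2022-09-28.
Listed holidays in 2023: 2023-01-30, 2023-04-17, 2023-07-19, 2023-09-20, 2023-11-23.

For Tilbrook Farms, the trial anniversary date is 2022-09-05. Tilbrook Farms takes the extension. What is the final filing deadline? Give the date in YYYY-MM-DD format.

6 months after 2022-09-05 is March 2023; that month ends on 2023-03-31.
2023-03-31 (Friday) is already a business day.
Add 1 month to 2023-03-31: 2023-04-30 (day 31 does not exist in April, so the month's last day is used).
2023-04-30 falls on a Sunday. Rolling to the next business day gives 2023-05-01, a Monday.
Deadline: 2023-05-01.

2023-05-01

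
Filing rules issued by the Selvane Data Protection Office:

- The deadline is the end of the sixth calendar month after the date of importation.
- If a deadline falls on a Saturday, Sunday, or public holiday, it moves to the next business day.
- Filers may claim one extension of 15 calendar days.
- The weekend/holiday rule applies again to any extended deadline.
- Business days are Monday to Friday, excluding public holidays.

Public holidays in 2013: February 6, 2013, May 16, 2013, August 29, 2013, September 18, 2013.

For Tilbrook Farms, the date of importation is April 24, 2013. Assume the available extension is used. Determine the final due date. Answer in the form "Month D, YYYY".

November 15, 2013

6 months after April 24, 2013 falls in October 2013; the last day of that month is October 31, 2013.
Since October 31, 2013 is a Thursday and not a holiday, the date is unchanged.
Add the 15 calendar-day extension to October 31, 2013: November 15, 2013.
November 15, 2013 is a Friday and not a listed holiday, so it stands.
The final due date is November 15, 2013.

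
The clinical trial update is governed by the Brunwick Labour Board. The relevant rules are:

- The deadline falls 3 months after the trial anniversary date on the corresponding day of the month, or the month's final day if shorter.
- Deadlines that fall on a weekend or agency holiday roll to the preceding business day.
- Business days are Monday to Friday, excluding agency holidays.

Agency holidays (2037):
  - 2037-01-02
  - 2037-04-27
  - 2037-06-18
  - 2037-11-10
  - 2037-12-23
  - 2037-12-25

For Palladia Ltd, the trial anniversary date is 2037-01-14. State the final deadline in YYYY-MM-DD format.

3 months from 2037-01-14 is 2037-04-14.
2037-04-14 (Tuesday) is already a business day.
Deadline: 2037-04-14.

2037-04-14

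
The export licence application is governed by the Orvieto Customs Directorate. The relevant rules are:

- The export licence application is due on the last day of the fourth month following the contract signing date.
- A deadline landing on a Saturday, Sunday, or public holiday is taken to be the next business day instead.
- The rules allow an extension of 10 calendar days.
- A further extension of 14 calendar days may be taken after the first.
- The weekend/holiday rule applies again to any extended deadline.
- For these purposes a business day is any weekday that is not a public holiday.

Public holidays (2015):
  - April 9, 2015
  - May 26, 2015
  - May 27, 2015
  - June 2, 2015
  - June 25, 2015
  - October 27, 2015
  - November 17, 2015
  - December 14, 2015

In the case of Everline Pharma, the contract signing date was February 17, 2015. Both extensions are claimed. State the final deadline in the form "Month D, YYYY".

The fourth month after February 17, 2015 is June 2015, whose last day is June 30, 2015.
June 30, 2015 is a Tuesday and not a listed holiday, so it stands.
Add the 10 calendar-day extension to June 30, 2015: July 10, 2015.
July 10, 2015 is a Friday and not a listed holiday, so it stands.
Add the 14 calendar-day extension to July 10, 2015: July 24, 2015.
July 24, 2015 is a Friday and not a listed holiday, so it stands.
Final deadline: July 24, 2015.

July 24, 2015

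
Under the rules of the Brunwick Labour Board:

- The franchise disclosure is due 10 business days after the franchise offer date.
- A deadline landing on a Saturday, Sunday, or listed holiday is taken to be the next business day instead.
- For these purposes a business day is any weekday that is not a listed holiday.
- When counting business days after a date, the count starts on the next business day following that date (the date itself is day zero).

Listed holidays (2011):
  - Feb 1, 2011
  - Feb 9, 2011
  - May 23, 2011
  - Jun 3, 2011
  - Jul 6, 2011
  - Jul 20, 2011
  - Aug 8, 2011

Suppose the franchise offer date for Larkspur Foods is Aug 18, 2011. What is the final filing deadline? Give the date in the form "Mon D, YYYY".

10 business days after Aug 18, 2011, excluding weekends and holidays, is Sep 1, 2011.
Sep 1, 2011 falls on a Thursday, which is a business day, so no adjustment is needed.
Final deadline: Sep 1, 2011.

Sep 1, 2011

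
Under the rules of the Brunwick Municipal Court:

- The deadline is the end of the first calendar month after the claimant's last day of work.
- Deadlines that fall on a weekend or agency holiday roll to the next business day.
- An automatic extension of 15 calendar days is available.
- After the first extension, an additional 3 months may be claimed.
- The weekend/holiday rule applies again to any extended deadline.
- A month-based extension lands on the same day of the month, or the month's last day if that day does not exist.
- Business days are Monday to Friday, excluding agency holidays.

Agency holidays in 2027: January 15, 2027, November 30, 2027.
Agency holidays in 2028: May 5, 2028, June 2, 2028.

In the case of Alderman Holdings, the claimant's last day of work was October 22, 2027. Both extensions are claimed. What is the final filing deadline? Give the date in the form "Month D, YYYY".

March 16, 2028

1 month after October 22, 2027 is November 2027; that month ends on November 30, 2027.
Because November 30, 2027 is a listed holiday, the deadline becomes December 1, 2027 (Wednesday).
The 15-calendar-day extension moves the deadline from December 1, 2027 to December 16, 2027.
December 16, 2027 falls on a Thursday, which is a business day, so no adjustment is needed.
Applying the 3 months extension: 3 months after December 16, 2027 is March 16, 2028.
March 16, 2028 is a Thursday and not a listed holiday, so it stands.
Deadline: March 16, 2028.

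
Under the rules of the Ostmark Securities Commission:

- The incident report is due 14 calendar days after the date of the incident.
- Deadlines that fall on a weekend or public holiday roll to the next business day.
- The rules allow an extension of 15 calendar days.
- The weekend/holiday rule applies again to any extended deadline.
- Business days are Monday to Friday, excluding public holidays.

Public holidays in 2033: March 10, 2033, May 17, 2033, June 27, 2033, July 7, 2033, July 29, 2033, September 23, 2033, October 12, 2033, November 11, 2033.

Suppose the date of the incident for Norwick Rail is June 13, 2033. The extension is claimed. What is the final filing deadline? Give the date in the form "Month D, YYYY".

July 13, 2033

Adding 14 calendar days to June 13, 2033 gives June 27, 2033.
June 27, 2033 is a listed holiday; the next business day is June 28, 2033 (Tuesday).
Applying the 15-calendar-day extension: June 28, 2033 + 15 days = July 13, 2033.
July 13, 2033 (Wednesday) is already a business day.
Deadline: July 13, 2033.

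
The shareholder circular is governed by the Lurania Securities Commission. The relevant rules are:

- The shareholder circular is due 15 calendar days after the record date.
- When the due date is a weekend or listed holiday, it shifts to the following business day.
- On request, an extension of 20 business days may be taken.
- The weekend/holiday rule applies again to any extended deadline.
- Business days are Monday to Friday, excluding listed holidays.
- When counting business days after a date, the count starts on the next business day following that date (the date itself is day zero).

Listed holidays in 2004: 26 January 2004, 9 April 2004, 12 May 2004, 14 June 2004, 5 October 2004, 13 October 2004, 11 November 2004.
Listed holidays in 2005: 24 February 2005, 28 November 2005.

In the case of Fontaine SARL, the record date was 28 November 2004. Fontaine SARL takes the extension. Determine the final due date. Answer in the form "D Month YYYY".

Trigger date 28 November 2004 + 15 calendar days = 13 December 2004.
13 December 2004 falls on a Monday, which is a business day, so no adjustment is needed.
Applying the 20-business-day extension: 20 business days after 13 December 2004 is 10 January 2005.
10 January 2005 (Monday) is already a business day.
Deadline: 10 January 2005.

10 January 2005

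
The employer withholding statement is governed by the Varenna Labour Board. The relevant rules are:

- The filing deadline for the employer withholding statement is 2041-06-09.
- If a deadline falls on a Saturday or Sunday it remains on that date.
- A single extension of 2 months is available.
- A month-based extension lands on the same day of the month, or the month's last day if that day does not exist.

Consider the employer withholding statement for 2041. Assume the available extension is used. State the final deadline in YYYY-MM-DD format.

2041-08-09

The statutory due date is 2041-06-09.
2041-06-09 is a Sunday; no weekend or holiday adjustment applies.
Add 2 months to 2041-06-09: 2041-08-09.
2041-08-09 falls on a Friday. The rules make no weekend/holiday allowance, so it remains 2041-08-09.
Deadline: 2041-08-09.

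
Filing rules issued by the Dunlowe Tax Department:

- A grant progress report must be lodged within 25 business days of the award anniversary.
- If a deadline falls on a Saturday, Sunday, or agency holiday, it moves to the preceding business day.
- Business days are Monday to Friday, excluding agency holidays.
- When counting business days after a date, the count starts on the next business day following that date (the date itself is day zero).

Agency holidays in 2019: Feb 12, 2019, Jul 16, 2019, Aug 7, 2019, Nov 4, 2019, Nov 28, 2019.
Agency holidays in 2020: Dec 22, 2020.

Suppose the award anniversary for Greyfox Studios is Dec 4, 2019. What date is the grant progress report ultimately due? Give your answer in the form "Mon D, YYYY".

Jan 8, 2020

Counting 25 business days after Dec 4, 2019 (skipping weekends and listed holidays) reaches Jan 8, 2020.
Jan 8, 2020 is a Wednesday and not a listed holiday, so it stands.
The final due date is Jan 8, 2020.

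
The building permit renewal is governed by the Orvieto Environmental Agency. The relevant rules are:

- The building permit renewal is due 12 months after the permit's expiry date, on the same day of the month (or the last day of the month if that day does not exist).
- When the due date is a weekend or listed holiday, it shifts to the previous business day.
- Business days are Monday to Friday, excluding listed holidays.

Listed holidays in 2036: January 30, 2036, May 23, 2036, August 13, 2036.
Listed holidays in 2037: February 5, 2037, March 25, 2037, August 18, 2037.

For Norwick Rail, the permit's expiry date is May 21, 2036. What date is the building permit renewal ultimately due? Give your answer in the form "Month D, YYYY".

May 21, 2037

12 months after May 21, 2036, on the same day of the month, is May 21, 2037.
May 21, 2037 (Thursday) is already a business day.
Deadline: May 21, 2037.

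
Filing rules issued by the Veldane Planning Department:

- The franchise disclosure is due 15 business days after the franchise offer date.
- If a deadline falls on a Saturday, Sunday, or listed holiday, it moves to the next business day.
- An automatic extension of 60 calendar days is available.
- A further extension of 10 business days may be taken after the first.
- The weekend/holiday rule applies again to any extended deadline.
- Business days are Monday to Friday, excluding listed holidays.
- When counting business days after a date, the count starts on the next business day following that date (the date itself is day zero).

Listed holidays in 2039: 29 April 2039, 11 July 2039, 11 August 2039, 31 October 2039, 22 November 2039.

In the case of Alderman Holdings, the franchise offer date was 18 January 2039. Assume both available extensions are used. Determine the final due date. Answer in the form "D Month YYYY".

15 business days after 18 January 2039, excluding weekends and holidays, is 8 February 2039.
8 February 2039 falls on a Tuesday, which is a business day, so no adjustment is needed.
With the 60-day extension, 8 February 2039 becomes 9 April 2039.
Because 9 April 2039 is a Saturday, the deadline becomes 11 April 2039 (Monday).
The 10-business-day extension runs from 11 April 2039 to 25 April 2039.
25 April 2039 falls on a Monday, which is a business day, so no adjustment is needed.
So the filing is due 25 April 2039.

25 April 2039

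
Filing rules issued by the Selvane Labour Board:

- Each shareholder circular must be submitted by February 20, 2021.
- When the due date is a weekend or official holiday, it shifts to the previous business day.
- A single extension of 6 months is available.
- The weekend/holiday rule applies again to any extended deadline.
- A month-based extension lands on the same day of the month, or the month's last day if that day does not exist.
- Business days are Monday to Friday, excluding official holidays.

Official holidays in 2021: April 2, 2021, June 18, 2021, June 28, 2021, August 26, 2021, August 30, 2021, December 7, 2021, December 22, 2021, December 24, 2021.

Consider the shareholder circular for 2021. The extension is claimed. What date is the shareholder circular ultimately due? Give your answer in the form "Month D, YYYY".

The stated deadline is February 20, 2021.
Because February 20, 2021 is a Saturday, the deadline becomes February 19, 2021 (Friday).
Applying the 6 months extension: 6 months after February 19, 2021 is August 19, 2021.
August 19, 2021 (Thursday) is already a business day.
Final deadline: August 19, 2021.

August 19, 2021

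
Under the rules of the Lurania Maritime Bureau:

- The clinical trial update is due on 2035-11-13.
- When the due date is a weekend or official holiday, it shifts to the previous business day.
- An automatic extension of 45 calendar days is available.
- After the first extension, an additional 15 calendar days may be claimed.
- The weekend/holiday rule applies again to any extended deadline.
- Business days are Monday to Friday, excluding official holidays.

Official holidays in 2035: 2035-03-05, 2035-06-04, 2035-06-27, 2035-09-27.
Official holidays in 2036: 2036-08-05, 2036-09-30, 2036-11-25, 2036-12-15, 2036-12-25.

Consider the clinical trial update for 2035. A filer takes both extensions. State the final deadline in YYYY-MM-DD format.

2036-01-11

The statutory due date is 2035-11-13.
2035-11-13 is a Tuesday and not a listed holiday, so it stands.
The 45-calendar-day extension moves the deadline from 2035-11-13 to 2035-12-28.
2035-12-28 falls on a Friday, which is a business day, so no adjustment is needed.
With the 15-day extension, 2035-12-28 becomes 2036-01-12.
2036-01-12 falls on a Saturday. Rolling to the preceding business day gives 2036-01-11, a Friday.
The final due date is 2036-01-11.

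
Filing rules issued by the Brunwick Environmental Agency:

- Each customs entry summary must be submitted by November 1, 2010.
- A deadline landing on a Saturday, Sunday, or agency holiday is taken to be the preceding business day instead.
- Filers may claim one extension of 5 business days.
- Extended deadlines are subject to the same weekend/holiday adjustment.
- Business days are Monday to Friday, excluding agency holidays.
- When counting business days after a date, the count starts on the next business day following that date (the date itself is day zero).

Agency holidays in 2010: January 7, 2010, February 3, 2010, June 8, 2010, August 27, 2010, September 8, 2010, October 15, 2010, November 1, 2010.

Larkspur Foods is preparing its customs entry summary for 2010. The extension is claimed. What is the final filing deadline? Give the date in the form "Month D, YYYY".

The stated deadline is November 1, 2010.
November 1, 2010 is a listed holiday; the preceding business day is October 29, 2010 (Friday).
Counting 5 further business days from October 29, 2010 reaches November 8, 2010.
November 8, 2010 falls on a Monday, which is a business day, so no adjustment is needed.
The final due date is November 8, 2010.

November 8, 2010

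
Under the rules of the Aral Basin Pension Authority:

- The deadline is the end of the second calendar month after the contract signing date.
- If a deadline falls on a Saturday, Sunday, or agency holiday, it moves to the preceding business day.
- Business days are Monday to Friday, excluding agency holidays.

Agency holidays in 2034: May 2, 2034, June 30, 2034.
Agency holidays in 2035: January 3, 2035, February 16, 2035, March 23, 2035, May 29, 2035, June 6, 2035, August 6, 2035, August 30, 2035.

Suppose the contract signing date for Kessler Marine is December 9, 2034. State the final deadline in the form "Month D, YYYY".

2 months after December 9, 2034 falls in February 2035; the last day of that month is February 28, 2035.
February 28, 2035 falls on a Wednesday, which is a business day, so no adjustment is needed.
Final deadline: February 28, 2035.

February 28, 2035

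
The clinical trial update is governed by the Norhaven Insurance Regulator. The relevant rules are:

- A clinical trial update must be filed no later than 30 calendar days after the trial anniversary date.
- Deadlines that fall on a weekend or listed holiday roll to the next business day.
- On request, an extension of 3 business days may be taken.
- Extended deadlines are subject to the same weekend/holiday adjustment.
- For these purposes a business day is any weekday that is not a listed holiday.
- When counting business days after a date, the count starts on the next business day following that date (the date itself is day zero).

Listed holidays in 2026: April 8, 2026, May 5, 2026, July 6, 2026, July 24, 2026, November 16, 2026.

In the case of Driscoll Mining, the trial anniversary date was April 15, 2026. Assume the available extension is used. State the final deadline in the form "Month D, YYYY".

From April 15, 2026, 30 calendar days later is May 15, 2026.
May 15, 2026 is a Friday and not a listed holiday, so it stands.
The 3-business-day extension runs from May 15, 2026 to May 20, 2026.
May 20, 2026 (Wednesday) is already a business day.
Deadline: May 20, 2026.

May 20, 2026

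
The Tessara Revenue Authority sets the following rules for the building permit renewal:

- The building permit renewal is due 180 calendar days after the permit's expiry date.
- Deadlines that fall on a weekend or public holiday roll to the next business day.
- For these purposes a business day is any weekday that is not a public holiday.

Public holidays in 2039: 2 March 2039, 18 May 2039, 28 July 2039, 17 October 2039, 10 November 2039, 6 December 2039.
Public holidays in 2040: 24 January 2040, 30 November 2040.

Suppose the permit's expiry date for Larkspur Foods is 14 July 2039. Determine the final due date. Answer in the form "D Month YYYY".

10 January 2040

180 calendar days after 14 July 2039 is 10 January 2040.
10 January 2040 falls on a Tuesday, which is a business day, so no adjustment is needed.
So the filing is due 10 January 2040.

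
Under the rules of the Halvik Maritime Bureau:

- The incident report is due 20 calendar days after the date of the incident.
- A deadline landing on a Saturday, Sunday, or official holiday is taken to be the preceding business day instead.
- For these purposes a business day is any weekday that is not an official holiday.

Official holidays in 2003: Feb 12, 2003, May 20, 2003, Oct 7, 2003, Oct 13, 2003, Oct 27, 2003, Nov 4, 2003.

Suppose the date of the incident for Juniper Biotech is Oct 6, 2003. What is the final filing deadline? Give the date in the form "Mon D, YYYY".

Adding 20 calendar days to Oct 6, 2003 gives Oct 26, 2003.
Because Oct 26, 2003 is a Sunday, the deadline becomes Oct 24, 2003 (Friday).
So the filing is due Oct 24, 2003.

Oct 24, 2003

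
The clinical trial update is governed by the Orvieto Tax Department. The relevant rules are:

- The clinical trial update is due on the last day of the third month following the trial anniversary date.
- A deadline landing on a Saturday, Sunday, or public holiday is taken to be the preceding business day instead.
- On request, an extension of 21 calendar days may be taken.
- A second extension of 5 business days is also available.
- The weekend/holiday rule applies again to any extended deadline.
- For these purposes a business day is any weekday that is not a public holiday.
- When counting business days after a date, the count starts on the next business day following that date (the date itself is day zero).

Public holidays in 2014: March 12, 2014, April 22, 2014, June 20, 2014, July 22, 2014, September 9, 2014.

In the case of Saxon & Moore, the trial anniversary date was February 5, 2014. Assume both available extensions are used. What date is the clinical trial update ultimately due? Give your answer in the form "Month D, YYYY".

June 27, 2014

3 months after February 5, 2014 falls in May 2014; the last day of that month is May 31, 2014.
Because May 31, 2014 is a Saturday, the deadline becomes May 30, 2014 (Friday).
With the 21-day extension, May 30, 2014 becomes June 20, 2014.
Because June 20, 2014 is a listed holiday, the deadline becomes June 19, 2014 (Thursday).
The 5-business-day extension runs from June 19, 2014 to June 27, 2014.
June 27, 2014 (Friday) is already a business day.
So the filing is due June 27, 2014.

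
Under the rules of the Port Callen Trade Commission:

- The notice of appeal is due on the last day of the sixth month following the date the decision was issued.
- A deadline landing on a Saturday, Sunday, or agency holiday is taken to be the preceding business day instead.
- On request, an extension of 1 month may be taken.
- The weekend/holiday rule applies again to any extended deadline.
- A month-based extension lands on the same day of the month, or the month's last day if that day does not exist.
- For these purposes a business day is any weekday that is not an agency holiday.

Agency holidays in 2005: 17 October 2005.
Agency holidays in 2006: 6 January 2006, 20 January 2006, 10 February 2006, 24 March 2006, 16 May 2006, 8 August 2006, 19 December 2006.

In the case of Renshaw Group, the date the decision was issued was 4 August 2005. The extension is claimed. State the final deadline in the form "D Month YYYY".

28 March 2006

6 months after 4 August 2005 falls in February 2006; the last day of that month is 28 February 2006.
28 February 2006 falls on a Tuesday, which is a business day, so no adjustment is needed.
Applying the 1 month extension: 1 month after 28 February 2006 is 28 March 2006.
Since 28 March 2006 is a Tuesday and not a holiday, the date is unchanged.
Deadline: 28 March 2006.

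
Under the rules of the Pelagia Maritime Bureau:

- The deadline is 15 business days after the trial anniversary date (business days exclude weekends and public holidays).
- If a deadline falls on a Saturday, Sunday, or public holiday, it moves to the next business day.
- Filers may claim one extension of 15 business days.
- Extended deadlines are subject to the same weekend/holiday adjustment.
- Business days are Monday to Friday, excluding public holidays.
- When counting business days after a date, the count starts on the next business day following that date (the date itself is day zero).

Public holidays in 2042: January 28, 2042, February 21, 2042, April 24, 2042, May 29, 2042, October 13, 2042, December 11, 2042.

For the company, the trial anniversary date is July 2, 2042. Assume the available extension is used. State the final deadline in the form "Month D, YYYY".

August 13, 2042

Starting the day after July 2, 2042 and counting 15 business days lands on July 23, 2042.
July 23, 2042 is a Wednesday and not a listed holiday, so it stands.
Applying the 15-business-day extension: 15 business days after July 23, 2042 is August 13, 2042.
August 13, 2042 is a Wednesday and not a listed holiday, so it stands.
Final deadline: August 13, 2042.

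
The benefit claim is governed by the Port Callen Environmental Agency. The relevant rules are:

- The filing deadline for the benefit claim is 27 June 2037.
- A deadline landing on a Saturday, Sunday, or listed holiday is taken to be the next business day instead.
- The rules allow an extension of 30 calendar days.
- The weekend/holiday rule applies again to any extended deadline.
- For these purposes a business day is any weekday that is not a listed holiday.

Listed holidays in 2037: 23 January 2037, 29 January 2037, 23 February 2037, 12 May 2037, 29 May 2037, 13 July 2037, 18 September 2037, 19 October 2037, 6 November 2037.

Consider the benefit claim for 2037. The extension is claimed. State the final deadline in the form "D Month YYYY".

Start from the fixed due date, 27 June 2037.
27 June 2037 falls on a Saturday. Rolling to the next business day gives 29 June 2037, a Monday.
With the 30-day extension, 29 June 2037 becomes 29 July 2037.
29 July 2037 is a Wednesday and not a listed holiday, so it stands.
Deadline: 29 July 2037.

29 July 2037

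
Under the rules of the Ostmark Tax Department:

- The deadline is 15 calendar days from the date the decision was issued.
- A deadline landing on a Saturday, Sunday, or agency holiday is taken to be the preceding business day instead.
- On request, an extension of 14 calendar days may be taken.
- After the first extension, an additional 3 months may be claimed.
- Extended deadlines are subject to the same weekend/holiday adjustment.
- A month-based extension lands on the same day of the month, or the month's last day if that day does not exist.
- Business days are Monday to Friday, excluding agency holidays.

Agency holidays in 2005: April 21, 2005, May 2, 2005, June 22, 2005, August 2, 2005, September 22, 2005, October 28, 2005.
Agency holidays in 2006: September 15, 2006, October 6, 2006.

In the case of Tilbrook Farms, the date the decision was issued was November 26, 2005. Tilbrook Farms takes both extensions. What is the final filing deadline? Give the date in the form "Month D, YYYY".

March 23, 2006

From November 26, 2005, 15 calendar days later is December 11, 2005.
December 11, 2005 falls on a Sunday. Rolling to the preceding business day gives December 9, 2005, a Friday.
Applying the 14-calendar-day extension: December 9, 2005 + 14 days = December 23, 2005.
December 23, 2005 is a Friday and not a listed holiday, so it stands.
Applying the 3 months extension: 3 months after December 23, 2005 is March 23, 2006.
March 23, 2006 falls on a Thursday, which is a business day, so no adjustment is needed.
So the filing is due March 23, 2006.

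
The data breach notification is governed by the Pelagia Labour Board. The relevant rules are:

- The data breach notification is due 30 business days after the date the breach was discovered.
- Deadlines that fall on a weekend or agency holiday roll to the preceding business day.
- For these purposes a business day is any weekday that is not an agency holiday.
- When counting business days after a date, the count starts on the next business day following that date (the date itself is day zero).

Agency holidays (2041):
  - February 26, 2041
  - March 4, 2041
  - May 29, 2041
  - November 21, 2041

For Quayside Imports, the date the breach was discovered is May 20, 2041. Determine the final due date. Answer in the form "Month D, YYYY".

30 business days after May 20, 2041, excluding weekends and holidays, is July 2, 2041.
Since July 2, 2041 is a Tuesday and not a holiday, the date is unchanged.
Final deadline: July 2, 2041.

July 2, 2041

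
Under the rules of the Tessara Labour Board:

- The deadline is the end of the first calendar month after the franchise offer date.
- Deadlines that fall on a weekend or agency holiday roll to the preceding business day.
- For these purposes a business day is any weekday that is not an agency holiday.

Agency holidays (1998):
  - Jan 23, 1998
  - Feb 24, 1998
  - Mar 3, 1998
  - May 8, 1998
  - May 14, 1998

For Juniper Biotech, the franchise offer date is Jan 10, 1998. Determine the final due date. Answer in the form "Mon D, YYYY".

1 month after Jan 10, 1998 is February 1998; that month ends on Feb 28, 1998.
Feb 28, 1998 is a Saturday, so it moves to the preceding business day, Feb 27, 1998 (Friday).
Deadline: Feb 27, 1998.

Feb 27, 1998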